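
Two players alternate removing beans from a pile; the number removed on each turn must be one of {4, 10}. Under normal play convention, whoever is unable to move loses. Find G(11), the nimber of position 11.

G(0) = 0
G(1) = mex{} = 0
G(2) = mex{} = 0
G(3) = mex{} = 0
G(4) = mex{0} = 1
G(5) = mex{0} = 1
G(6) = mex{0} = 1
G(7) = mex{0} = 1
G(8) = mex{1} = 0
G(9) = mex{1} = 0
G(10) = mex{1,0} = 2
G(11) = mex{1,0} = 2

2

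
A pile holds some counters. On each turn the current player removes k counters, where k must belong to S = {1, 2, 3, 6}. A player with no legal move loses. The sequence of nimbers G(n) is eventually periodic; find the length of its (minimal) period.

4

G(0) = 0
G(1) = mex{0} = 1
G(2) = mex{1,0} = 2
G(3) = mex{2,1,0} = 3
G(4) = mex{3,2,1} = 0
G(5) = mex{0,3,2} = 1
G(6) = mex{1,0,3,0} = 2
G(7) = mex{2,1,0,1} = 3
G(8) = mex{3,2,1,2} = 0
G(9) = mex{0,3,2,3} = 1
G(10) = mex{1,0,3,0} = 2
G(11) = mex{2,1,0,1} = 3
G(12) = mex{3,2,1,2} = 0
G(13) = mex{0,3,2,3} = 1
G(14) = mex{1,0,3,0} = 2
G(n+4) = G(n) holds for n = 0,…,5 (a full window of length max(S) = 6), so the sequence is purely periodic with period 4.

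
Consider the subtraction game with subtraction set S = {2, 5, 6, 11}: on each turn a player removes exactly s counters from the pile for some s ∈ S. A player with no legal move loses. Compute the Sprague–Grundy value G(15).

3

n :  0  1  2  3  4  5  6  7  8  9 10 11 12 13 14 15
G :  0  0  1  1  0  2  1  3  0  2  1  3  2  2  3  3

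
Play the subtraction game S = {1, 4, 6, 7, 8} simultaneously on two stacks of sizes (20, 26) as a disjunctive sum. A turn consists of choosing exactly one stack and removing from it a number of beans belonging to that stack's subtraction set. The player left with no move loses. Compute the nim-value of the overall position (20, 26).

All stacks use S = {1, 4, 6, 7, 8}:
n :  0  1  2  3  4  5  6  7  8  9 10 11 12 13 14 15 16 17 18 19 20 21 22 23 24 25 26
G :  0  1  0  1  2  0  1  2  3  2  3  4  5  3  0  1  0  1  2  0  1  2  3  2  3  4  5
Stack A: G(20) = 1.
Stack B: G(26) = 5.
Combined Grundy value = 1 ⊕ 5 = 4.

4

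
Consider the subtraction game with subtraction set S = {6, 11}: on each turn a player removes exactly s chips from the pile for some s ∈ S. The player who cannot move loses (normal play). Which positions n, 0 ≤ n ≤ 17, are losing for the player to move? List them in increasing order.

n :  0  1  2  3  4  5  6  7  8  9 10 11 12 13 14 15 16 17
G :  0  0  0  0  0  0  1  1  1  1  1  1  2  2  2  2  2  0
P-positions are exactly the n with G(n) = 0.

0, 1, 2, 3, 4, 5, 17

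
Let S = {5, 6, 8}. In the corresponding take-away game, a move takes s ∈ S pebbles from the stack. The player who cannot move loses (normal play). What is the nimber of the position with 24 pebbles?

2

n :  0  1  2  3  4  5  6  7  8  9 10 11 12 13 14 15 16 17 18 19 20 21 22 23 24
G :  0  0  0  0  0  1  1  1  1  1  2  2  2  0  0  0  0  0  1  1  1  1  1  2  2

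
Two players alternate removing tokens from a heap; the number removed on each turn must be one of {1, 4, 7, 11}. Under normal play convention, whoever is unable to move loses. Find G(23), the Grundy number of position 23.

0

G(0) = 0
G(1) = mex{0} = 1
G(2) = mex{1} = 0
G(3) = mex{0} = 1
G(4) = mex{1,0} = 2
G(5) = mex{2,1} = 0
G(6) = mex{0,0} = 1
G(7) = mex{1,1,0} = 2
G(8) = mex{2,2,1} = 0
G(9) = mex{0,0,0} = 1
G(10) = mex{1,1,1} = 0
G(11) = mex{0,2,2,0} = 1
G(12) = mex{1,0,0,1} = 2
G(13) = mex{2,1,1,0} = 3
G(14) = mex{3,0,2,1} = 4
G(15) = mex{4,1,0,2} = 3
G(16) = mex{3,2,1,0} = 4
G(17) = mex{4,3,0,1} = 2
G(18) = mex{2,4,1,2} = 0
G(19) = mex{0,3,2,0} = 1
G(20) = mex{1,4,3,1} = 0
G(21) = mex{0,2,4,0} = 1
G(22) = mex{1,0,3,1} = 2
G(23) = mex{2,1,4,2} = 0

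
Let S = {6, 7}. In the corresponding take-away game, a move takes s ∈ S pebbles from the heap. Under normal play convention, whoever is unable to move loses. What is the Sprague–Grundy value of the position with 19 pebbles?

G(0) = 0
G(1) = mex{} = 0
G(2) = mex{} = 0
G(3) = mex{} = 0
G(4) = mex{} = 0
G(5) = mex{} = 0
G(6) = mex{0} = 1
G(7) = mex{0,0} = 1
G(8) = mex{0,0} = 1
G(9) = mex{0,0} = 1
G(10) = mex{0,0} = 1
G(11) = mex{0,0} = 1
G(12) = mex{1,0} = 2
G(13) = mex{1,1} = 0
G(14) = mex{1,1} = 0
G(15) = mex{1,1} = 0
G(16) = mex{1,1} = 0
G(17) = mex{1,1} = 0
G(18) = mex{2,1} = 0
G(19) = mex{0,2} = 1

1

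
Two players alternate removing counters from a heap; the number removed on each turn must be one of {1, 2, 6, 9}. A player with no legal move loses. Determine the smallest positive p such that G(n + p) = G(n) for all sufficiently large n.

7

G(0) = 0
G(1) = mex{0} = 1
G(2) = mex{1,0} = 2
G(3) = mex{2,1} = 0
G(4) = mex{0,2} = 1
G(5) = mex{1,0} = 2
G(6) = mex{2,1,0} = 3
G(7) = mex{3,2,1} = 0
G(8) = mex{0,3,2} = 1
G(9) = mex{1,0,0,0} = 2
G(10) = mex{2,1,1,1} = 0
G(11) = mex{0,2,2,2} = 1
G(12) = mex{1,0,3,0} = 2
G(13) = mex{2,1,0,1} = 3
G(14) = mex{3,2,1,2} = 0
G(15) = mex{0,3,2,3} = 1
G(16) = mex{1,0,0,0} = 2
G(17) = mex{2,1,1,1} = 0
G(n+7) = G(n) holds for n = 0,…,8 (a full window of length max(S) = 9), so the sequence is purely periodic with period 7.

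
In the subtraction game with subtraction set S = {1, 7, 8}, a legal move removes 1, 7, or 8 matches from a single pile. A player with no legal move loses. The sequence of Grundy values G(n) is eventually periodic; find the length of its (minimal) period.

n :  0  1  2  3  4  5  6  7  8  9 10 11 12 13 14 15 16 17 18 19 20 21 22 23 24 25 26 27 28 29 30 31
G :  0  1  0  1  0  1  0  1  2  3  2  3  2  3  2  0  1  0  1  0  1  0  1  2  3  2  3  2  3  2  0  1
G(n+15) = G(n) holds for n = 0,…,7 (a full window of length max(S) = 8), so the sequence is purely periodic with period 15.

15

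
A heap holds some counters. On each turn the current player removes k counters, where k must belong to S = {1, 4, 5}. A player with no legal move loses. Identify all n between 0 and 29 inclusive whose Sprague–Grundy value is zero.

n :  0  1  2  3  4  5  6  7  8  9 10 11 12 13 14 15 16 17 18 19 20 21 22 23 24 25 26 27 28 29
G :  0  1  0  1  2  3  2  3  0  1  0  1  2  3  2  3  0  1  0  1  2  3  2  3  0  1  0  1  2  3
P-positions are exactly the n with G(n) = 0.

0, 2, 8, 10, 16, 18, 24, 26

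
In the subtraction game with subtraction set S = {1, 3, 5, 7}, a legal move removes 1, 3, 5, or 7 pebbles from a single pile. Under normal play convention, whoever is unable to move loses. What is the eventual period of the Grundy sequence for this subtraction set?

n :  0  1  2  3  4  5  6  7  8  9 10 11 12 13 14
G :  0  1  0  1  0  1  0  1  0  1  0  1  0  1  0
G(n+2) = G(n) holds for n = 0,…,6 (a full window of length max(S) = 7), so the sequence is purely periodic with period 2.

2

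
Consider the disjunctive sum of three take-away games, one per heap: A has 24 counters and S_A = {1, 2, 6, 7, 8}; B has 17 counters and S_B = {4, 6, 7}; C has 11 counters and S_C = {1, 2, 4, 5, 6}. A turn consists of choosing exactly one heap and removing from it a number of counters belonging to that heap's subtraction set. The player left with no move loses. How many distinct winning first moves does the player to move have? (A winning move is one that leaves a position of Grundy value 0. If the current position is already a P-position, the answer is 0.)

Heap A, S = {1, 2, 6, 7, 8}:
n :  0  1  2  3  4  5  6  7  8  9 10 11 12 13 14 15 16 17 18 19 20 21 22 23 24
G :  0  1  2  0  1  2  3  4  5  3  4  5  0  1  2  0  1  2  3  4  5  3  4  5  0
G_A(24) = 0.
Heap B, S = {4, 6, 7}:
n :  0  1  2  3  4  5  6  7  8  9 10 11 12 13 14 15 16 17
G :  0  0  0  0  1  1  1  1  2  2  2  0  0  0  0  1  1  1
G_B(17) = 1.
Heap C, S = {1, 2, 4, 5, 6}:
G(0) = 0
G(1) = mex{0} = 1
G(2) = mex{1,0} = 2
G(3) = mex{2,1} = 0
G(4) = mex{0,2,0} = 1
G(5) = mex{1,0,1,0} = 2
G(6) = mex{2,1,2,1,0} = 3
G(7) = mex{3,2,0,2,1} = 4
G(8) = mex{4,3,1,0,2} = 5
G(9) = mex{5,4,2,1,0} = 3
G(10) = mex{3,5,3,2,1} = 0
G(11) = mex{0,3,4,3,2} = 1
G_C(11) = 1.
Combined Grundy value = 0 ⊕ 1 ⊕ 1 = 0.
A winning move leaves total XOR = 0, i.e. changes one component's Grundy value g to g ⊕ X where X is the current total.
Heap A: target g' = 0⊕0 = 0, but every legal move changes the Grundy value (mex property), so 0 moves.
Heap B: target g' = 1⊕0 = 1, but every legal move changes the Grundy value (mex property), so 0 moves.
Heap C: target g' = 1⊕0 = 1, but every legal move changes the Grundy value (mex property), so 0 moves.

0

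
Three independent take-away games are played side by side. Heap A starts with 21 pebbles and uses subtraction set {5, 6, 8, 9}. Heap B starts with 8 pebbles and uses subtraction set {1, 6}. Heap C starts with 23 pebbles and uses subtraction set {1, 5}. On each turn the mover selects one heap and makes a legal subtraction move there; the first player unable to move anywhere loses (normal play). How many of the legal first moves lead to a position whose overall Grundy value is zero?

Heap A, S = {5, 6, 8, 9}:
G(0) = 0
G(1) = mex{} = 0
G(2) = mex{} = 0
G(3) = mex{} = 0
G(4) = mex{} = 0
G(5) = mex{0} = 1
G(6) = mex{0,0} = 1
G(7) = mex{0,0} = 1
G(8) = mex{0,0,0} = 1
G(9) = mex{0,0,0,0} = 1
G(10) = mex{1,0,0,0} = 2
G(11) = mex{1,1,0,0} = 2
G(12) = mex{1,1,0,0} = 2
G(13) = mex{1,1,1,0} = 2
G(14) = mex{1,1,1,1} = 0
G(15) = mex{2,1,1,1} = 0
G(16) = mex{2,2,1,1} = 0
G(17) = mex{2,2,1,1} = 0
G(18) = mex{2,2,2,1} = 0
G(19) = mex{0,2,2,2} = 1
G(20) = mex{0,0,2,2} = 1
G(21) = mex{0,0,2,2} = 1
G_A(21) = 1.
Heap B, S = {1, 6}:
G(0) = 0
G(1) = mex{0} = 1
G(2) = mex{1} = 0
G(3) = mex{0} = 1
G(4) = mex{1} = 0
G(5) = mex{0} = 1
G(6) = mex{1,0} = 2
G(7) = mex{2,1} = 0
G(8) = mex{0,0} = 1
G_B(8) = 1.
Heap C, S = {1, 5}:
G(0) = 0
G(1) = mex{0} = 1
G(2) = mex{1} = 0
G(3) = mex{0} = 1
G(4) = mex{1} = 0
G(5) = mex{0,0} = 1
G(6) = mex{1,1} = 0
G(7) = mex{0,0} = 1
G(8) = mex{1,1} = 0
G(9) = mex{0,0} = 1
G(10) = mex{1,1} = 0
G(11) = mex{0,0} = 1
G(12) = mex{1,1} = 0
G(13) = mex{0,0} = 1
G(14) = mex{1,1} = 0
G(15) = mex{0,0} = 1
G(16) = mex{1,1} = 0
G(17) = mex{0,0} = 1
G(18) = mex{1,1} = 0
G(19) = mex{0,0} = 1
G(20) = mex{1,1} = 0
G(21) = mex{0,0} = 1
G(22) = mex{1,1} = 0
G(23) = mex{0,0} = 1
G_C(23) = 1.
Combined Grundy value = 1 ⊕ 1 ⊕ 1 = 1.
A winning move leaves total XOR = 0, i.e. changes one component's Grundy value g to g ⊕ X where X is the current total.
Heap A: need g' = 1⊕1 = 0. Options: 21−5→G=0, 21−6→G=0, 21−8→G=2, 21−9→G=2. Hits: 2.
Heap B: need g' = 1⊕1 = 0. Options: 8−1→G=0, 8−6→G=0. Hits: 2.
Heap C: need g' = 1⊕1 = 0. Options: 23−1→G=0, 23−5→G=0. Hits: 2.

6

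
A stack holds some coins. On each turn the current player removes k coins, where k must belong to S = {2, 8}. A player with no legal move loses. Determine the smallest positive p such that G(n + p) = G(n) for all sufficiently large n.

10

G(0) = 0
G(1) = mex{} = 0
G(2) = mex{0} = 1
G(3) = mex{0} = 1
G(4) = mex{1} = 0
G(5) = mex{1} = 0
G(6) = mex{0} = 1
G(7) = mex{0} = 1
G(8) = mex{1,0} = 2
G(9) = mex{1,0} = 2
G(10) = mex{2,1} = 0
G(11) = mex{2,1} = 0
G(12) = mex{0,0} = 1
G(13) = mex{0,0} = 1
G(14) = mex{1,1} = 0
G(15) = mex{1,1} = 0
G(16) = mex{0,2} = 1
G(17) = mex{0,2} = 1
G(18) = mex{1,0} = 2
G(19) = mex{1,0} = 2
G(20) = mex{2,1} = 0
G(21) = mex{2,1} = 0
G(n+10) = G(n) holds for n = 0,…,7 (a full window of length max(S) = 8), so the sequence is purely periodic with period 10.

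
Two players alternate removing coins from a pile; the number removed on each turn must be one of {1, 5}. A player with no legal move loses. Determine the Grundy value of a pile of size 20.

G(0) = 0
G(1) = mex{0} = 1
G(2) = mex{1} = 0
G(3) = mex{0} = 1
G(4) = mex{1} = 0
G(5) = mex{0,0} = 1
G(6) = mex{1,1} = 0
G(7) = mex{0,0} = 1
G(8) = mex{1,1} = 0
G(9) = mex{0,0} = 1
G(10) = mex{1,1} = 0
G(11) = mex{0,0} = 1
G(12) = mex{1,1} = 0
G(13) = mex{0,0} = 1
G(14) = mex{1,1} = 0
G(15) = mex{0,0} = 1
G(16) = mex{1,1} = 0
G(17) = mex{0,0} = 1
G(18) = mex{1,1} = 0
G(19) = mex{0,0} = 1
G(20) = mex{1,1} = 0

0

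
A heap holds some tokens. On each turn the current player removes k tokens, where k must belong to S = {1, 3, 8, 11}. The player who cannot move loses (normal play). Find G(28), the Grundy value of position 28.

G(0) = 0
G(1) = mex{0} = 1
G(2) = mex{1} = 0
G(3) = mex{0,0} = 1
G(4) = mex{1,1} = 0
G(5) = mex{0,0} = 1
G(6) = mex{1,1} = 0
G(7) = mex{0,0} = 1
G(8) = mex{1,1,0} = 2
G(9) = mex{2,0,1} = 3
G(10) = mex{3,1,0} = 2
G(11) = mex{2,2,1,0} = 3
G(12) = mex{3,3,0,1} = 2
G(13) = mex{2,2,1,0} = 3
G(14) = mex{3,3,0,1} = 2
G(15) = mex{2,2,1,0} = 3
G(16) = mex{3,3,2,1} = 0
G(17) = mex{0,2,3,0} = 1
G(18) = mex{1,3,2,1} = 0
G(19) = mex{0,0,3,2} = 1
G(20) = mex{1,1,2,3} = 0
G(21) = mex{0,0,3,2} = 1
G(22) = mex{1,1,2,3} = 0
G(23) = mex{0,0,3,2} = 1
G(24) = mex{1,1,0,3} = 2
G(25) = mex{2,0,1,2} = 3
G(26) = mex{3,1,0,3} = 2
G(27) = mex{2,2,1,0} = 3
G(28) = mex{3,3,0,1} = 2

2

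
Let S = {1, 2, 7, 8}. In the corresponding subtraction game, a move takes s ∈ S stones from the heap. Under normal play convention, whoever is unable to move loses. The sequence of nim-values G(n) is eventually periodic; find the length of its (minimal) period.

n :  0  1  2  3  4  5  6  7  8  9 10 11 12 13 14
G :  0  1  2  0  1  2  0  1  2  0  1  2  0  1  2
G(n+3) = G(n) holds for n = 0,…,7 (a full window of length max(S) = 8), so the sequence is purely periodic with period 3.

3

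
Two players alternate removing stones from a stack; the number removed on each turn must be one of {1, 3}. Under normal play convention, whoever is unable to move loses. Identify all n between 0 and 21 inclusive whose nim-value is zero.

G(0) = 0
G(1) = mex{0} = 1
G(2) = mex{1} = 0
G(3) = mex{0,0} = 1
G(4) = mex{1,1} = 0
G(5) = mex{0,0} = 1
G(6) = mex{1,1} = 0
G(7) = mex{0,0} = 1
G(8) = mex{1,1} = 0
G(9) = mex{0,0} = 1
G(10) = mex{1,1} = 0
G(11) = mex{0,0} = 1
G(12) = mex{1,1} = 0
G(13) = mex{0,0} = 1
G(14) = mex{1,1} = 0
G(15) = mex{0,0} = 1
G(16) = mex{1,1} = 0
G(17) = mex{0,0} = 1
G(18) = mex{1,1} = 0
G(19) = mex{0,0} = 1
G(20) = mex{1,1} = 0
G(21) = mex{0,0} = 1
P-positions are exactly the n with G(n) = 0.

0, 2, 4, 6, 8, 10, 12, 14, 16, 18, 20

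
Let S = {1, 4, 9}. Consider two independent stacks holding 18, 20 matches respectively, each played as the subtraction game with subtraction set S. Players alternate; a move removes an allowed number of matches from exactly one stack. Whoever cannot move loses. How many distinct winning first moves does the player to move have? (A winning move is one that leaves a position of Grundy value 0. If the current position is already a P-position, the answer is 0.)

3

All stacks use S = {1, 4, 9}:
n :  0  1  2  3  4  5  6  7  8  9 10 11 12 13 14 15 16 17 18 19 20
G :  0  1  0  1  2  0  1  0  1  2  0  1  0  1  2  0  1  0  1  2  0
Stack A: G(18) = 1.
Stack B: G(20) = 0.
Combined Grundy value = 1 ⊕ 0 = 1.
A winning move leaves total XOR = 0, i.e. changes one component's Grundy value g to g ⊕ X where X is the current total.
Stack A: need g' = 1⊕1 = 0. Options: 18−1→G=0, 18−4→G=2, 18−9→G=2. Hits: 1.
Stack B: need g' = 0⊕1 = 1. Options: 20−1→G=2, 20−4→G=1, 20−9→G=1. Hits: 2.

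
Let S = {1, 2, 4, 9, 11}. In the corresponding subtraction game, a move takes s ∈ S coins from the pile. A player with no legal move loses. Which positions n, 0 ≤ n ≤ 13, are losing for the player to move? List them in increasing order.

0, 3, 6, 13

n :  0  1  2  3  4  5  6  7  8  9 10 11 12 13
G :  0  1  2  0  1  2  0  1  2  3  4  5  3  0
P-positions are exactly the n with G(n) = 0.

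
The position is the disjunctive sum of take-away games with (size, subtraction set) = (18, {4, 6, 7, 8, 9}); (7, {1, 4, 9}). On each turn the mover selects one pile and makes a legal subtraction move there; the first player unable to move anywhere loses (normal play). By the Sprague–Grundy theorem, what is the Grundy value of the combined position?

1

Pile A, S = {4, 6, 7, 8, 9}:
n :  0  1  2  3  4  5  6  7  8  9 10 11 12 13 14 15 16 17 18
G :  0  0  0  0  1  1  1  1  2  2  2  2  3  0  0  0  0  1  1
G_A(18) = 1.
Pile B, S = {1, 4, 9}:
G(0) = 0
G(1) = mex{0} = 1
G(2) = mex{1} = 0
G(3) = mex{0} = 1
G(4) = mex{1,0} = 2
G(5) = mex{2,1} = 0
G(6) = mex{0,0} = 1
G(7) = mex{1,1} = 0
G_B(7) = 0.
Combined Grundy value = 1 ⊕ 0 = 1.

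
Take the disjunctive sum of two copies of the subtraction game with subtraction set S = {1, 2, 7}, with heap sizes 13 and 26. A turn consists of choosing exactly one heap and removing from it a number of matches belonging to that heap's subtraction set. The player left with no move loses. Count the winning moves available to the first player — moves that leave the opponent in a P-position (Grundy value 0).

All heaps use S = {1, 2, 7}:
G(0) = 0
G(1) = mex{0} = 1
G(2) = mex{1,0} = 2
G(3) = mex{2,1} = 0
G(4) = mex{0,2} = 1
G(5) = mex{1,0} = 2
G(6) = mex{2,1} = 0
G(7) = mex{0,2,0} = 1
G(8) = mex{1,0,1} = 2
G(9) = mex{2,1,2} = 0
G(10) = mex{0,2,0} = 1
G(11) = mex{1,0,1} = 2
G(12) = mex{2,1,2} = 0
G(13) = mex{0,2,0} = 1
G(14) = mex{1,0,1} = 2
G(15) = mex{2,1,2} = 0
G(16) = mex{0,2,0} = 1
G(17) = mex{1,0,1} = 2
G(18) = mex{2,1,2} = 0
G(19) = mex{0,2,0} = 1
G(20) = mex{1,0,1} = 2
G(21) = mex{2,1,2} = 0
G(22) = mex{0,2,0} = 1
G(23) = mex{1,0,1} = 2
G(24) = mex{2,1,2} = 0
G(25) = mex{0,2,0} = 1
G(26) = mex{1,0,1} = 2
Heap A: G(13) = 1.
Heap B: G(26) = 2.
Combined Grundy value = 1 ⊕ 2 = 3.
A winning move leaves total XOR = 0, i.e. changes one component's Grundy value g to g ⊕ X where X is the current total.
Heap A: need g' = 1⊕3 = 2. Options: 13−1→G=0, 13−2→G=2, 13−7→G=0. Hits: 1.
Heap B: need g' = 2⊕3 = 1. Options: 26−1→G=1, 26−2→G=0, 26−7→G=1. Hits: 2.

3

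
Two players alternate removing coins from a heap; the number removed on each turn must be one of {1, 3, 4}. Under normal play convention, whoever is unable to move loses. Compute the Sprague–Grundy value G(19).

n :  0  1  2  3  4  5  6  7  8  9 10 11 12 13 14 15 16 17 18 19
G :  0  1  0  1  2  3  2  0  1  0  1  2  3  2  0  1  0  1  2  3

3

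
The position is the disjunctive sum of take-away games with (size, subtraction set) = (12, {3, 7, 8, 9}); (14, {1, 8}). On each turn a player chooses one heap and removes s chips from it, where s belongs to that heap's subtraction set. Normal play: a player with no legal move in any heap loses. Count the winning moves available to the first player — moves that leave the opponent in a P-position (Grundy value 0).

Heap A, S = {3, 7, 8, 9}:
n :  0  1  2  3  4  5  6  7  8  9 10 11 12
G :  0  0  0  1  1  1  0  2  2  1  3  3  0
G_A(12) = 0.
Heap B, S = {1, 8}:
G(0) = 0
G(1) = mex{0} = 1
G(2) = mex{1} = 0
G(3) = mex{0} = 1
G(4) = mex{1} = 0
G(5) = mex{0} = 1
G(6) = mex{1} = 0
G(7) = mex{0} = 1
G(8) = mex{1,0} = 2
G(9) = mex{2,1} = 0
G(10) = mex{0,0} = 1
G(11) = mex{1,1} = 0
G(12) = mex{0,0} = 1
G(13) = mex{1,1} = 0
G(14) = mex{0,0} = 1
G_B(14) = 1.
Combined Grundy value = 0 ⊕ 1 = 1.
A winning move leaves total XOR = 0, i.e. changes one component's Grundy value g to g ⊕ X where X is the current total.
Heap A: need g' = 0⊕1 = 1. Options: 12−3→G=1, 12−7→G=1, 12−8→G=1, 12−9→G=1. Hits: 4.
Heap B: need g' = 1⊕1 = 0. Options: 14−1→G=0, 14−8→G=0. Hits: 2.

6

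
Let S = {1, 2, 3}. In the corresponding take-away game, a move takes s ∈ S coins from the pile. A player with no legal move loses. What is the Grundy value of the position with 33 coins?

G(0) = 0
G(1) = mex{0} = 1
G(2) = mex{1,0} = 2
G(3) = mex{2,1,0} = 3
G(4) = mex{3,2,1} = 0
G(5) = mex{0,3,2} = 1
G(6) = mex{1,0,3} = 2
G(7) = mex{2,1,0} = 3
G(8) = mex{3,2,1} = 0
G(9) = mex{0,3,2} = 1
G(10) = mex{1,0,3} = 2
G(11) = mex{2,1,0} = 3
G(12) = mex{3,2,1} = 0
G(13) = mex{0,3,2} = 1
G(14) = mex{1,0,3} = 2
G(15) = mex{2,1,0} = 3
G(16) = mex{3,2,1} = 0
G(17) = mex{0,3,2} = 1
G(18) = mex{1,0,3} = 2
G(19) = mex{2,1,0} = 3
G(20) = mex{3,2,1} = 0
G(21) = mex{0,3,2} = 1
G(22) = mex{1,0,3} = 2
G(23) = mex{2,1,0} = 3
G(24) = mex{3,2,1} = 0
G(25) = mex{0,3,2} = 1
G(26) = mex{1,0,3} = 2
G(27) = mex{2,1,0} = 3
G(28) = mex{3,2,1} = 0
G(29) = mex{0,3,2} = 1
G(30) = mex{1,0,3} = 2
G(31) = mex{2,1,0} = 3
G(32) = mex{3,2,1} = 0
G(33) = mex{0,3,2} = 1

1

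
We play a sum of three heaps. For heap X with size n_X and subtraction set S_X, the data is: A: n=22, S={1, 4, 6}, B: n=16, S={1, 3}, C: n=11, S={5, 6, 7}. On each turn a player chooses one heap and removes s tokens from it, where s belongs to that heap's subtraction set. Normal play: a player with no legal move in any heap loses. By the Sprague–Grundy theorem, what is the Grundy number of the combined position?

Heap A, S = {1, 4, 6}:
G(0) = 0
G(1) = mex{0} = 1
G(2) = mex{1} = 0
G(3) = mex{0} = 1
G(4) = mex{1,0} = 2
G(5) = mex{2,1} = 0
G(6) = mex{0,0,0} = 1
G(7) = mex{1,1,1} = 0
G(8) = mex{0,2,0} = 1
G(9) = mex{1,0,1} = 2
G(10) = mex{2,1,2} = 0
G(11) = mex{0,0,0} = 1
G(12) = mex{1,1,1} = 0
G(13) = mex{0,2,0} = 1
G(14) = mex{1,0,1} = 2
G(15) = mex{2,1,2} = 0
G(16) = mex{0,0,0} = 1
G(17) = mex{1,1,1} = 0
G(18) = mex{0,2,0} = 1
G(19) = mex{1,0,1} = 2
G(20) = mex{2,1,2} = 0
G(21) = mex{0,0,0} = 1
G(22) = mex{1,1,1} = 0
G_A(22) = 0.
Heap B, S = {1, 3}:
n :  0  1  2  3  4  5  6  7  8  9 10 11 12 13 14 15 16
G :  0  1  0  1  0  1  0  1  0  1  0  1  0  1  0  1  0
G_B(16) = 0.
Heap C, S = {5, 6, 7}:
G(0) = 0
G(1) = mex{} = 0
G(2) = mex{} = 0
G(3) = mex{} = 0
G(4) = mex{} = 0
G(5) = mex{0} = 1
G(6) = mex{0,0} = 1
G(7) = mex{0,0,0} = 1
G(8) = mex{0,0,0} = 1
G(9) = mex{0,0,0} = 1
G(10) = mex{1,0,0} = 2
G(11) = mex{1,1,0} = 2
G_C(11) = 2.
Combined Grundy value = 0 ⊕ 0 ⊕ 2 = 2.

2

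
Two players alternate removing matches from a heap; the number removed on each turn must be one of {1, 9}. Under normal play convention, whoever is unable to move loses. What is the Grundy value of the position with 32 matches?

G(0) = 0
G(1) = mex{0} = 1
G(2) = mex{1} = 0
G(3) = mex{0} = 1
G(4) = mex{1} = 0
G(5) = mex{0} = 1
G(6) = mex{1} = 0
G(7) = mex{0} = 1
G(8) = mex{1} = 0
G(9) = mex{0,0} = 1
G(10) = mex{1,1} = 0
G(11) = mex{0,0} = 1
G(12) = mex{1,1} = 0
G(13) = mex{0,0} = 1
G(14) = mex{1,1} = 0
G(15) = mex{0,0} = 1
G(16) = mex{1,1} = 0
G(17) = mex{0,0} = 1
G(18) = mex{1,1} = 0
G(19) = mex{0,0} = 1
G(20) = mex{1,1} = 0
G(21) = mex{0,0} = 1
G(22) = mex{1,1} = 0
G(23) = mex{0,0} = 1
G(24) = mex{1,1} = 0
G(25) = mex{0,0} = 1
G(26) = mex{1,1} = 0
G(27) = mex{0,0} = 1
G(28) = mex{1,1} = 0
G(29) = mex{0,0} = 1
G(30) = mex{1,1} = 0
G(31) = mex{0,0} = 1
G(32) = mex{1,1} = 0

0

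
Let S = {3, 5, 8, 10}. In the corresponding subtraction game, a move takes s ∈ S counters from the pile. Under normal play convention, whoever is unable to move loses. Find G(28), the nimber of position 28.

G(0) = 0
G(1) = mex{} = 0
G(2) = mex{} = 0
G(3) = mex{0} = 1
G(4) = mex{0} = 1
G(5) = mex{0,0} = 1
G(6) = mex{1,0} = 2
G(7) = mex{1,0} = 2
G(8) = mex{1,1,0} = 2
G(9) = mex{2,1,0} = 3
G(10) = mex{2,1,0,0} = 3
G(11) = mex{2,2,1,0} = 3
G(12) = mex{3,2,1,0} = 4
G(13) = mex{3,2,1,1} = 0
G(14) = mex{3,3,2,1} = 0
G(15) = mex{4,3,2,1} = 0
G(16) = mex{0,3,2,2} = 1
G(17) = mex{0,4,3,2} = 1
G(18) = mex{0,0,3,2} = 1
G(19) = mex{1,0,3,3} = 2
G(20) = mex{1,0,4,3} = 2
G(21) = mex{1,1,0,3} = 2
G(22) = mex{2,1,0,4} = 3
G(23) = mex{2,1,0,0} = 3
G(24) = mex{2,2,1,0} = 3
G(25) = mex{3,2,1,0} = 4
G(26) = mex{3,2,1,1} = 0
G(27) = mex{3,3,2,1} = 0
G(28) = mex{4,3,2,1} = 0

0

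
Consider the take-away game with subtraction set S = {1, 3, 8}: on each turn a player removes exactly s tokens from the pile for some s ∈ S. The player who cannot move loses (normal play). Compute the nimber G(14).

1

n :  0  1  2  3  4  5  6  7  8  9 10 11 12 13 14
G :  0  1  0  1  0  1  0  1  2  3  2  0  1  0  1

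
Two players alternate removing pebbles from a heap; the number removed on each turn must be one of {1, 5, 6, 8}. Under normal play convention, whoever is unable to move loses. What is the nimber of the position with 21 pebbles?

2

n :  0  1  2  3  4  5  6  7  8  9 10 11 12 13 14 15 16 17 18 19 20 21
G :  0  1  0  1  0  1  2  3  2  3  2  0  1  0  1  0  1  2  3  2  3  2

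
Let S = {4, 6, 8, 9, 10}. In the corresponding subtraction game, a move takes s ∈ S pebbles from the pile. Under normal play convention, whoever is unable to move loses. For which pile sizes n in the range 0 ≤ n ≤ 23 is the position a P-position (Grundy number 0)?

0, 1, 2, 3, 14, 15, 16, 17

G(0) = 0
G(1) = mex{} = 0
G(2) = mex{} = 0
G(3) = mex{} = 0
G(4) = mex{0} = 1
G(5) = mex{0} = 1
G(6) = mex{0,0} = 1
G(7) = mex{0,0} = 1
G(8) = mex{1,0,0} = 2
G(9) = mex{1,0,0,0} = 2
G(10) = mex{1,1,0,0,0} = 2
G(11) = mex{1,1,0,0,0} = 2
G(12) = mex{2,1,1,0,0} = 3
G(13) = mex{2,1,1,1,0} = 3
G(14) = mex{2,2,1,1,1} = 0
G(15) = mex{2,2,1,1,1} = 0
G(16) = mex{3,2,2,1,1} = 0
G(17) = mex{3,2,2,2,1} = 0
G(18) = mex{0,3,2,2,2} = 1
G(19) = mex{0,3,2,2,2} = 1
G(20) = mex{0,0,3,2,2} = 1
G(21) = mex{0,0,3,3,2} = 1
G(22) = mex{1,0,0,3,3} = 2
G(23) = mex{1,0,0,0,3} = 2
P-positions are exactly the n with G(n) = 0.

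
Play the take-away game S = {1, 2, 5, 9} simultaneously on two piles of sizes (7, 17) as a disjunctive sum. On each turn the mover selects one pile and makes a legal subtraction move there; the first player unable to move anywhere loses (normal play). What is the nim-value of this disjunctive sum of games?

0

All piles use S = {1, 2, 5, 9}:
G(0) = 0
G(1) = mex{0} = 1
G(2) = mex{1,0} = 2
G(3) = mex{2,1} = 0
G(4) = mex{0,2} = 1
G(5) = mex{1,0,0} = 2
G(6) = mex{2,1,1} = 0
G(7) = mex{0,2,2} = 1
G(8) = mex{1,0,0} = 2
G(9) = mex{2,1,1,0} = 3
G(10) = mex{3,2,2,1} = 0
G(11) = mex{0,3,0,2} = 1
G(12) = mex{1,0,1,0} = 2
G(13) = mex{2,1,2,1} = 0
G(14) = mex{0,2,3,2} = 1
G(15) = mex{1,0,0,0} = 2
G(16) = mex{2,1,1,1} = 0
G(17) = mex{0,2,2,2} = 1
Pile A: G(7) = 1.
Pile B: G(17) = 1.
Combined Grundy value = 1 ⊕ 1 = 0.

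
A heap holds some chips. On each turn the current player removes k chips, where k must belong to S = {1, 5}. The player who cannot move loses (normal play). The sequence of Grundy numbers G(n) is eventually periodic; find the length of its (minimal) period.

2

n :  0  1  2  3  4  5  6  7  8  9 10 11 12 13 14
G :  0  1  0  1  0  1  0  1  0  1  0  1  0  1  0
G(n+2) = G(n) holds for n = 0,…,4 (a full window of length max(S) = 5), so the sequence is purely periodic with period 2.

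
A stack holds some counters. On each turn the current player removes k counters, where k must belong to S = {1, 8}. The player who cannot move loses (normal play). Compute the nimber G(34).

n :  0  1  2  3  4  5  6  7  8  9 10 11 12 13 14 15 16 17 18 19 20 21 22 23 24 25 26 27 28 29 30 31 32 33 34
G :  0  1  0  1  0  1  0  1  2  0  1  0  1  0  1  0  1  2  0  1  0  1  0  1  0  1  2  0  1  0  1  0  1  0  1

1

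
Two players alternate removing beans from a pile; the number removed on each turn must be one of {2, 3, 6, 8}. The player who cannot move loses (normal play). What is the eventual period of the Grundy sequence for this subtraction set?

n :  0  1  2  3  4  5  6  7  8  9 10 11 12 13 14 15 16 17 18 19 20 21 22 23 24 25 26 27 28 29
G :  0  0  1  1  2  0  3  1  2  2  0  3  1  2  0  0  1  1  2  0  3  1  2  2  0  3  1  2  0  0
G(n+14) = G(n) holds for n = 0,…,7 (a full window of length max(S) = 8), so the sequence is purely periodic with period 14.

14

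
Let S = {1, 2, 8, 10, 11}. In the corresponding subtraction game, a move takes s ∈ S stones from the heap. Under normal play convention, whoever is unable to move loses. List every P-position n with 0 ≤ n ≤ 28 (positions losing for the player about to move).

n :  0  1  2  3  4  5  6  7  8  9 10 11 12 13 14 15 16 17 18 19 20 21 22 23 24 25 26 27 28
G :  0  1  2  0  1  2  0  1  2  0  1  2  0  1  2  0  1  2  0  1  2  0  1  2  0  1  2  0  1
P-positions are exactly the n with G(n) = 0.

0, 3, 6, 9, 12, 15, 18, 21, 24, 27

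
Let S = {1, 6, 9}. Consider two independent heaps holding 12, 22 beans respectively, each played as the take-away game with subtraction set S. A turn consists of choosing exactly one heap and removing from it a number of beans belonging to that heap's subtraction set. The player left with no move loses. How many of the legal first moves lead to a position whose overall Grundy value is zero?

0

All heaps use S = {1, 6, 9}:
G(0) = 0
G(1) = mex{0} = 1
G(2) = mex{1} = 0
G(3) = mex{0} = 1
G(4) = mex{1} = 0
G(5) = mex{0} = 1
G(6) = mex{1,0} = 2
G(7) = mex{2,1} = 0
G(8) = mex{0,0} = 1
G(9) = mex{1,1,0} = 2
G(10) = mex{2,0,1} = 3
G(11) = mex{3,1,0} = 2
G(12) = mex{2,2,1} = 0
G(13) = mex{0,0,0} = 1
G(14) = mex{1,1,1} = 0
G(15) = mex{0,2,2} = 1
G(16) = mex{1,3,0} = 2
G(17) = mex{2,2,1} = 0
G(18) = mex{0,0,2} = 1
G(19) = mex{1,1,3} = 0
G(20) = mex{0,0,2} = 1
G(21) = mex{1,1,0} = 2
G(22) = mex{2,2,1} = 0
Heap A: G(12) = 0.
Heap B: G(22) = 0.
Combined Grundy value = 0 ⊕ 0 = 0.
A winning move leaves total XOR = 0, i.e. changes one component's Grundy value g to g ⊕ X where X is the current total.
Heap A: target g' = 0⊕0 = 0, but every legal move changes the Grundy value (mex property), so 0 moves.
Heap B: target g' = 0⊕0 = 0, but every legal move changes the Grundy value (mex property), so 0 moves.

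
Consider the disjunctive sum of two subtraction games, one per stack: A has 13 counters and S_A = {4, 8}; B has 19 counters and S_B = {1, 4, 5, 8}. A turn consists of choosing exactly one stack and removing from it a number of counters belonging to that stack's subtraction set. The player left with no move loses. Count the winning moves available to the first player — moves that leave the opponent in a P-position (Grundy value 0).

Stack A, S = {4, 8}:
n :  0  1  2  3  4  5  6  7  8  9 10 11 12 13
G :  0  0  0  0  1  1  1  1  2  2  2  2  0  0
G_A(13) = 0.
Stack B, S = {1, 4, 5, 8}:
G(0) = 0
G(1) = mex{0} = 1
G(2) = mex{1} = 0
G(3) = mex{0} = 1
G(4) = mex{1,0} = 2
G(5) = mex{2,1,0} = 3
G(6) = mex{3,0,1} = 2
G(7) = mex{2,1,0} = 3
G(8) = mex{3,2,1,0} = 4
G(9) = mex{4,3,2,1} = 0
G(10) = mex{0,2,3,0} = 1
G(11) = mex{1,3,2,1} = 0
G(12) = mex{0,4,3,2} = 1
G(13) = mex{1,0,4,3} = 2
G(14) = mex{2,1,0,2} = 3
G(15) = mex{3,0,1,3} = 2
G(16) = mex{2,1,0,4} = 3
G(17) = mex{3,2,1,0} = 4
G(18) = mex{4,3,2,1} = 0
G(19) = mex{0,2,3,0} = 1
G_B(19) = 1.
Combined Grundy value = 0 ⊕ 1 = 1.
A winning move leaves total XOR = 0, i.e. changes one component's Grundy value g to g ⊕ X where X is the current total.
Stack A: need g' = 0⊕1 = 1. Options: 13−4→G=2, 13−8→G=1. Hits: 1.
Stack B: need g' = 1⊕1 = 0. Options: 19−1→G=0, 19−4→G=2, 19−5→G=3, 19−8→G=0. Hits: 2.

3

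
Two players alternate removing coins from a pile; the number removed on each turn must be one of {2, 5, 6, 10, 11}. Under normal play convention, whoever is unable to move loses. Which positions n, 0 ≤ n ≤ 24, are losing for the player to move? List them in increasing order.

0, 1, 4, 8, 16, 17, 20, 24

G(0) = 0
G(1) = mex{} = 0
G(2) = mex{0} = 1
G(3) = mex{0} = 1
G(4) = mex{1} = 0
G(5) = mex{1,0} = 2
G(6) = mex{0,0,0} = 1
G(7) = mex{2,1,0} = 3
G(8) = mex{1,1,1} = 0
G(9) = mex{3,0,1} = 2
G(10) = mex{0,2,0,0} = 1
G(11) = mex{2,1,2,0,0} = 3
G(12) = mex{1,3,1,1,0} = 2
G(13) = mex{3,0,3,1,1} = 2
G(14) = mex{2,2,0,0,1} = 3
G(15) = mex{2,1,2,2,0} = 3
G(16) = mex{3,3,1,1,2} = 0
G(17) = mex{3,2,3,3,1} = 0
G(18) = mex{0,2,2,0,3} = 1
G(19) = mex{0,3,2,2,0} = 1
G(20) = mex{1,3,3,1,2} = 0
G(21) = mex{1,0,3,3,1} = 2
G(22) = mex{0,0,0,2,3} = 1
G(23) = mex{2,1,0,2,2} = 3
G(24) = mex{1,1,1,3,2} = 0
P-positions are exactly the n with G(n) = 0.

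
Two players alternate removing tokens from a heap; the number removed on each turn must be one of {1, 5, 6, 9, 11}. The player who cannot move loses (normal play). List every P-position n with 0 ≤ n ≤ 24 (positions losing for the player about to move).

n :  0  1  2  3  4  5  6  7  8  9 10 11 12 13 14 15 16 17 18 19 20 21 22 23 24
G :  0  1  0  1  0  1  2  3  2  3  2  3  0  1  0  1  0  1  2  3  2  3  2  3  0
P-positions are exactly the n with G(n) = 0.

0, 2, 4, 12, 14, 16, 24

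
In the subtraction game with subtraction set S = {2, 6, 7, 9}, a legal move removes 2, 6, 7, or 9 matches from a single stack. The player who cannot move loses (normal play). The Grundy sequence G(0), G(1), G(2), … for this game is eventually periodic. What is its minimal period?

15

G(0) = 0
G(1) = mex{} = 0
G(2) = mex{0} = 1
G(3) = mex{0} = 1
G(4) = mex{1} = 0
G(5) = mex{1} = 0
G(6) = mex{0,0} = 1
G(7) = mex{0,0,0} = 1
G(8) = mex{1,1,0} = 2
G(9) = mex{1,1,1,0} = 2
G(10) = mex{2,0,1,0} = 3
G(11) = mex{2,0,0,1} = 3
G(12) = mex{3,1,0,1} = 2
G(13) = mex{3,1,1,0} = 2
G(14) = mex{2,2,1,0} = 3
G(15) = mex{2,2,2,1} = 0
G(16) = mex{3,3,2,1} = 0
G(17) = mex{0,3,3,2} = 1
G(18) = mex{0,2,3,2} = 1
G(19) = mex{1,2,2,3} = 0
G(20) = mex{1,3,2,3} = 0
G(21) = mex{0,0,3,2} = 1
G(22) = mex{0,0,0,2} = 1
G(23) = mex{1,1,0,3} = 2
G(24) = mex{1,1,1,0} = 2
G(25) = mex{2,0,1,0} = 3
G(26) = mex{2,0,0,1} = 3
G(27) = mex{3,1,0,1} = 2
G(28) = mex{3,1,1,0} = 2
G(29) = mex{2,2,1,0} = 3
G(30) = mex{2,2,2,1} = 0
G(31) = mex{3,3,2,1} = 0
G(n+15) = G(n) holds for n = 0,…,8 (a full window of length max(S) = 9), so the sequence is purely periodic with period 15.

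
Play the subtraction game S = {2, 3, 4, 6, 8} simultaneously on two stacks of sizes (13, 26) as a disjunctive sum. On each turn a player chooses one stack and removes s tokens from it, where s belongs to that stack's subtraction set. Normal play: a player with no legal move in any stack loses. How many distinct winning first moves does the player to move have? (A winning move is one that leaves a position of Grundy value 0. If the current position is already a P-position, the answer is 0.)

All stacks use S = {2, 3, 4, 6, 8}:
n :  0  1  2  3  4  5  6  7  8  9 10 11 12 13 14 15 16 17 18 19 20 21 22 23 24 25 26
G :  0  0  1  1  2  2  3  3  4  4  0  0  1  1  2  2  3  3  4  4  0  0  1  1  2  2  3
Stack A: G(13) = 1.
Stack B: G(26) = 3.
Combined Grundy value = 1 ⊕ 3 = 2.
A winning move leaves total XOR = 0, i.e. changes one component's Grundy value g to g ⊕ X where X is the current total.
Stack A: need g' = 1⊕2 = 3. Options: 13−2→G=0, 13−3→G=0, 13−4→G=4, 13−6→G=3, 13−8→G=2. Hits: 1.
Stack B: need g' = 3⊕2 = 1. Options: 26−2→G=2, 26−3→G=1, 26−4→G=1, 26−6→G=0, 26−8→G=4. Hits: 2.

3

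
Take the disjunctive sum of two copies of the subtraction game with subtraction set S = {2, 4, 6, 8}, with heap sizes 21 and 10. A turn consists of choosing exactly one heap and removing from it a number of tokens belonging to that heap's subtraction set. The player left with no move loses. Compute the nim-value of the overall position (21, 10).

0

All heaps use S = {2, 4, 6, 8}:
n :  0  1  2  3  4  5  6  7  8  9 10 11 12 13 14 15 16 17 18 19 20 21
G :  0  0  1  1  2  2  3  3  4  4  0  0  1  1  2  2  3  3  4  4  0  0
Heap A: G(21) = 0.
Heap B: G(10) = 0.
Combined Grundy value = 0 ⊕ 0 = 0.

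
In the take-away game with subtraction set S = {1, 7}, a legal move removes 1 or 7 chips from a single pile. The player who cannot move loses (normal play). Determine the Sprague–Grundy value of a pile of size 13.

1

n :  0  1  2  3  4  5  6  7  8  9 10 11 12 13
G :  0  1  0  1  0  1  0  1  0  1  0  1  0  1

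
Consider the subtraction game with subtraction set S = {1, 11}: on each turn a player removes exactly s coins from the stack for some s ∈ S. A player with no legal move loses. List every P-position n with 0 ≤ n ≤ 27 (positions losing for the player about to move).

0, 2, 4, 6, 8, 10, 12, 14, 16, 18, 20, 22, 24, 26

G(0) = 0
G(1) = mex{0} = 1
G(2) = mex{1} = 0
G(3) = mex{0} = 1
G(4) = mex{1} = 0
G(5) = mex{0} = 1
G(6) = mex{1} = 0
G(7) = mex{0} = 1
G(8) = mex{1} = 0
G(9) = mex{0} = 1
G(10) = mex{1} = 0
G(11) = mex{0,0} = 1
G(12) = mex{1,1} = 0
G(13) = mex{0,0} = 1
G(14) = mex{1,1} = 0
G(15) = mex{0,0} = 1
G(16) = mex{1,1} = 0
G(17) = mex{0,0} = 1
G(18) = mex{1,1} = 0
G(19) = mex{0,0} = 1
G(20) = mex{1,1} = 0
G(21) = mex{0,0} = 1
G(22) = mex{1,1} = 0
G(23) = mex{0,0} = 1
G(24) = mex{1,1} = 0
G(25) = mex{0,0} = 1
G(26) = mex{1,1} = 0
G(27) = mex{0,0} = 1
P-positions are exactly the n with G(n) = 0.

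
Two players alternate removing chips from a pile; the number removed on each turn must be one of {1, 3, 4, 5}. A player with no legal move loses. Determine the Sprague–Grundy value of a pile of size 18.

0

G(0) = 0
G(1) = mex{0} = 1
G(2) = mex{1} = 0
G(3) = mex{0,0} = 1
G(4) = mex{1,1,0} = 2
G(5) = mex{2,0,1,0} = 3
G(6) = mex{3,1,0,1} = 2
G(7) = mex{2,2,1,0} = 3
G(8) = mex{3,3,2,1} = 0
G(9) = mex{0,2,3,2} = 1
G(10) = mex{1,3,2,3} = 0
G(11) = mex{0,0,3,2} = 1
G(12) = mex{1,1,0,3} = 2
G(13) = mex{2,0,1,0} = 3
G(14) = mex{3,1,0,1} = 2
G(15) = mex{2,2,1,0} = 3
G(16) = mex{3,3,2,1} = 0
G(17) = mex{0,2,3,2} = 1
G(18) = mex{1,3,2,3} = 0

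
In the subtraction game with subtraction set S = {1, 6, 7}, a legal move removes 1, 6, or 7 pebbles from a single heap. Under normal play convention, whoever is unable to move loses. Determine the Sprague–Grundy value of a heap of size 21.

G(0) = 0
G(1) = mex{0} = 1
G(2) = mex{1} = 0
G(3) = mex{0} = 1
G(4) = mex{1} = 0
G(5) = mex{0} = 1
G(6) = mex{1,0} = 2
G(7) = mex{2,1,0} = 3
G(8) = mex{3,0,1} = 2
G(9) = mex{2,1,0} = 3
G(10) = mex{3,0,1} = 2
G(11) = mex{2,1,0} = 3
G(12) = mex{3,2,1} = 0
G(13) = mex{0,3,2} = 1
G(14) = mex{1,2,3} = 0
G(15) = mex{0,3,2} = 1
G(16) = mex{1,2,3} = 0
G(17) = mex{0,3,2} = 1
G(18) = mex{1,0,3} = 2
G(19) = mex{2,1,0} = 3
G(20) = mex{3,0,1} = 2
G(21) = mex{2,1,0} = 3

3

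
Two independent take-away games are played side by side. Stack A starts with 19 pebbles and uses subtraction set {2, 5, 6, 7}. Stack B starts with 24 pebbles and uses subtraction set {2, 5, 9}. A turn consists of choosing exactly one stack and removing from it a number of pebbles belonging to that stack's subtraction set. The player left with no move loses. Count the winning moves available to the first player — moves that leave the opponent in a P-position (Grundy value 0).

Stack A, S = {2, 5, 6, 7}:
n :  0  1  2  3  4  5  6  7  8  9 10 11 12 13 14 15 16 17 18 19
G :  0  0  1  1  0  2  1  3  2  2  3  3  0  0  1  1  0  2  1  3
G_A(19) = 3.
Stack B, S = {2, 5, 9}:
n :  0  1  2  3  4  5  6  7  8  9 10 11 12 13 14 15 16 17 18 19 20 21 22 23 24
G :  0  0  1  1  0  2  1  0  0  1  1  0  2  1  0  0  1  1  0  2  1  0  0  1  1
G_B(24) = 1.
Combined Grundy value = 3 ⊕ 1 = 2.
A winning move leaves total XOR = 0, i.e. changes one component's Grundy value g to g ⊕ X where X is the current total.
Stack A: need g' = 3⊕2 = 1. Options: 19−2→G=2, 19−5→G=1, 19−6→G=0, 19−7→G=0. Hits: 1.
Stack B: need g' = 1⊕2 = 3. Options: 24−2→G=0, 24−5→G=2, 24−9→G=0. Hits: 0.

1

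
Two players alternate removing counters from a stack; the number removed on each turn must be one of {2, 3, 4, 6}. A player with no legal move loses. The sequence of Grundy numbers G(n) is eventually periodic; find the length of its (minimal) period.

n :  0  1  2  3  4  5  6  7  8  9 10 11 12 13 14 15 16 17
G :  0  0  1  1  2  2  3  3  0  0  1  1  2  2  3  3  0  0
G(n+8) = G(n) holds for n = 0,…,5 (a full window of length max(S) = 6), so the sequence is purely periodic with period 8.

8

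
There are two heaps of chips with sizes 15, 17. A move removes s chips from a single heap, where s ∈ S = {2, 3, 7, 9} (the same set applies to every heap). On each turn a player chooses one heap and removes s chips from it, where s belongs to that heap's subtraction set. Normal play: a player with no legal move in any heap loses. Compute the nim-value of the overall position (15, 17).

2

All heaps use S = {2, 3, 7, 9}:
G(0) = 0
G(1) = mex{} = 0
G(2) = mex{0} = 1
G(3) = mex{0,0} = 1
G(4) = mex{1,0} = 2
G(5) = mex{1,1} = 0
G(6) = mex{2,1} = 0
G(7) = mex{0,2,0} = 1
G(8) = mex{0,0,0} = 1
G(9) = mex{1,0,1,0} = 2
G(10) = mex{1,1,1,0} = 2
G(11) = mex{2,1,2,1} = 0
G(12) = mex{2,2,0,1} = 3
G(13) = mex{0,2,0,2} = 1
G(14) = mex{3,0,1,0} = 2
G(15) = mex{1,3,1,0} = 2
G(16) = mex{2,1,2,1} = 0
G(17) = mex{2,2,2,1} = 0
Heap A: G(15) = 2.
Heap B: G(17) = 0.
Combined Grundy value = 2 ⊕ 0 = 2.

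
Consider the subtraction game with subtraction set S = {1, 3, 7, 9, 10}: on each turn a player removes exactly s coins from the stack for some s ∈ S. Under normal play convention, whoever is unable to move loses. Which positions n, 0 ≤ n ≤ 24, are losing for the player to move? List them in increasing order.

0, 2, 4, 6, 8, 19, 21, 23

n :  0  1  2  3  4  5  6  7  8  9 10 11 12 13 14 15 16 17 18 19 20 21 22 23 24
G :  0  1  0  1  0  1  0  1  0  1  2  3  2  3  2  3  2  3  2  0  1  0  1  0  1
P-positions are exactly the n with G(n) = 0.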